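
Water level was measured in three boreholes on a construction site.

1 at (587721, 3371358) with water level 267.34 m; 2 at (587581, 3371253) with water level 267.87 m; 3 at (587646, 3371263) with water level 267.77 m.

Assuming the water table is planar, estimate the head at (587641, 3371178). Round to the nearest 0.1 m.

Taking 1 as reference: 2−1 = (-140, -105, +0.53); 3−1 = (-75, -95, +0.43).
Determinant of the coordinate differences = (-140)·(-95) − (-75)·(-105) = 5425.
∂h/∂x = [(+0.53)·(-95) − (+0.43)·(-105)] / 5425 = -0.0009585
∂h/∂y = [(-140)·(+0.43) − (-75)·(+0.53)] / 5425 = -0.003770
h(587641, 3371178) = 267.34 + (-0.0009585)·(-80) + (-0.003770)·(-180) = 267.34 +0.077 +0.679 = 268.095 m.

268.1 m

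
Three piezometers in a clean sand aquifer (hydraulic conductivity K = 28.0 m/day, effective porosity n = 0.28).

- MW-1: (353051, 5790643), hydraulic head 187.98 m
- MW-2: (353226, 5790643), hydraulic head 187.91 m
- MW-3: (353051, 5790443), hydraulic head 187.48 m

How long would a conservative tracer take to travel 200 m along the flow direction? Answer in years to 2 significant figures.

∂h/∂x = (187.91 − 187.98) / (353226 − 353051) = -0.0004000
∂h/∂y = (187.48 − 187.98) / (5790443 − 5790643) = +0.002500
|∇h| = √(-0.0004000² + 0.002500²) = 0.002532
Seepage velocity v = K·i/n = 28.0 × 0.002532 / 0.28 = 0.2532 m/day.
t = 200 / 0.2532 = 789.9 days = 2.16 years.

2.2 years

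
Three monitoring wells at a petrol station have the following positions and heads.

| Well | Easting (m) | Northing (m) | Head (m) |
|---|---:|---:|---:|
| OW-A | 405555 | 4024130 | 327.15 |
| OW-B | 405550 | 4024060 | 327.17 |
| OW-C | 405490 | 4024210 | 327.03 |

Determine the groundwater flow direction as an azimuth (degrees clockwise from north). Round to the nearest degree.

With h = a·x + b·y + c and OW-A as origin, the differences give:
  (-5)·a + (-70)·b = +0.02
  (-65)·a + 80·b = -0.12
Eliminate b (×80 and ×(-70), subtract): -4950·a = -6.800 → a = ∂h/∂x = +0.001374
Back-substitute: b = ∂h/∂y = -0.0003838.
Flow direction (−∇h) has components (-0.001374 E, +0.0003838 N).
Azimuth = atan2(E, N) = atan2(-0.001374, +0.0003838) = 285.6° ≈ 286°.

286°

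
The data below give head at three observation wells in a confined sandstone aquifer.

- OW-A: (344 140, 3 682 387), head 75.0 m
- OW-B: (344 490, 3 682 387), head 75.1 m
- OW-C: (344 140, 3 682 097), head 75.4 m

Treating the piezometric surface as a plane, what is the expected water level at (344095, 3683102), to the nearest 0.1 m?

∂h/∂x = (75.1 − 75.0) / (344490 − 344140) = +0.0002857
∂h/∂y = (75.4 − 75.0) / (3682097 − 3682387) = -0.001379
h(344095, 3683102) = 75.0 + (+0.0002857)·(-45) + (-0.001379)·(715) = 75.0 -0.013 -0.986 = 74.001 m.

74.0 m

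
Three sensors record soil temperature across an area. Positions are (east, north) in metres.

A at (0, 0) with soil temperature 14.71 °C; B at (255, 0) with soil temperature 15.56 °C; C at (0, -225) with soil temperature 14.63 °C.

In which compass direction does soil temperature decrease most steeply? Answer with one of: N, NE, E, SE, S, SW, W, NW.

∂T/∂x = (15.56 − 14.71) / (255 − 0) = +0.003333
∂T/∂y = (14.63 − 14.71) / (-225 − 0) = +0.0003556
Steepest decrease is along −∇f = (-0.003333 E, -0.0003556 N) → west.

W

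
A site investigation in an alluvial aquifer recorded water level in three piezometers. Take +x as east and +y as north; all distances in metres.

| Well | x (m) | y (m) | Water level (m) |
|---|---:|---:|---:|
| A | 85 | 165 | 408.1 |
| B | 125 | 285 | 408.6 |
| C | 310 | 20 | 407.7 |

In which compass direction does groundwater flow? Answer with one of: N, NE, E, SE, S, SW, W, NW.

S

With h = a·x + b·y + c and A as origin, the differences give:
  40·a + 120·b = +0.5
  225·a + (-145)·b = -0.4
Eliminate b (×(-145) and ×120, subtract): -32800·a = -24.50 → a = ∂h/∂x = +0.0007470
Back-substitute: b = ∂h/∂y = +0.003918.
Flow = −∇h = (-0.0007470 east, -0.003918 north), which points south.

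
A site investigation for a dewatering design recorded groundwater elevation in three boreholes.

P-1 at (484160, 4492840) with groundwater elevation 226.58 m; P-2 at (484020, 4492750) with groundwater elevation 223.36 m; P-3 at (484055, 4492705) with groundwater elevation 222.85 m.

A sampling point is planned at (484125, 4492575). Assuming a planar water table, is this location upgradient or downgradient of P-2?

downgradient

Three-point gradient (reference P-1): Δ to P-2 = (-140, -90, -3.22), Δ to P-3 = (-105, -135, -3.73).
∂h/∂x = +0.01048, ∂h/∂y = +0.01948 (det = 9450).
Head at (484125, 4492575) = 226.58 + (+0.01048)·(-35) + (+0.01948)·(-265) = 221.05 m.
That is lower than the 223.36 m at P-2, so the point is downgradient.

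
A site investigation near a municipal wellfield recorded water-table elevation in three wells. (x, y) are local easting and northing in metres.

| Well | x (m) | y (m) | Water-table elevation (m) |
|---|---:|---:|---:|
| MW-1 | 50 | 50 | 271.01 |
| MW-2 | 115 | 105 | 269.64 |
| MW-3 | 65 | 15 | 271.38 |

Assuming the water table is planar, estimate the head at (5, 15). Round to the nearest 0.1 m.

271.9 m

Three-point gradient (reference MW-1): Δ to MW-2 = (65, 55, -1.37), Δ to MW-3 = (15, -35, +0.37).
∂h/∂x = -0.008903, ∂h/∂y = -0.01439 (det = -3100).
h(5, 15) = 271.01 + (-0.008903)·(-45) + (-0.01439)·(-35) = 271.01 +0.401 +0.504 = 271.914 m.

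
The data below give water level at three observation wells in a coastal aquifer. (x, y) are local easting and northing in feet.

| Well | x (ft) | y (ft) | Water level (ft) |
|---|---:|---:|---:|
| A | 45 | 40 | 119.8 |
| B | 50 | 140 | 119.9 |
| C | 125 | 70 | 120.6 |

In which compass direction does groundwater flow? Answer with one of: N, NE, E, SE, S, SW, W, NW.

W

Three-point gradient (reference A): Δ to B = (5, 100, +0.1), Δ to C = (80, 30, +0.8).
∂h/∂x = +0.009809, ∂h/∂y = +0.0005096 (det = -7850).
Flow = −∇h = (-0.009809 east, -0.0005096 north), which points west.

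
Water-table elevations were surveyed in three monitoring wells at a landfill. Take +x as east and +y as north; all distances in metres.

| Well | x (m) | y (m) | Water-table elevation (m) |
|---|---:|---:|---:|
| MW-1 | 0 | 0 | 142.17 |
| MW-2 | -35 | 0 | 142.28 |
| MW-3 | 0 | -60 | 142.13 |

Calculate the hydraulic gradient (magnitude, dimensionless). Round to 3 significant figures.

∂h/∂x = (142.28 − 142.17) / (-35 − 0) = -0.003143
∂h/∂y = (142.13 − 142.17) / (-60 − 0) = +0.0006667
|∇h| = √(-0.003143² + 0.0006667²) = 0.003213

0.00321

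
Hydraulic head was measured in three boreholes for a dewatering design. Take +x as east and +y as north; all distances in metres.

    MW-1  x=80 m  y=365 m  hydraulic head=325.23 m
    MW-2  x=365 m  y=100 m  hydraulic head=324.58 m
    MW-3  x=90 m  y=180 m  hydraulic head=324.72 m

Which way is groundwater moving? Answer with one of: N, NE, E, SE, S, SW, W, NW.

With h = a·x + b·y + c and MW-1 as origin, the differences give:
  285·a + (-265)·b = -0.65
  10·a + (-185)·b = -0.51
Eliminate b (×(-185) and ×(-265), subtract): -50075·a = -14.900 → a = ∂h/∂x = +0.0002976
Back-substitute: b = ∂h/∂y = +0.002773.
Flow = −∇h = (-0.0002976 east, -0.002773 north), which points south.

S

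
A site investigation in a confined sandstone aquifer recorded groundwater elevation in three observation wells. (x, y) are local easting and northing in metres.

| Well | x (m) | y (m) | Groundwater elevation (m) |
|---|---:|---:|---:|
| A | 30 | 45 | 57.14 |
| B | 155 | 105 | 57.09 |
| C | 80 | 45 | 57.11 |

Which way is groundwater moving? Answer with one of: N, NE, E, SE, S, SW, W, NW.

Three-point gradient (reference A): Δ to B = (125, 60, -0.05), Δ to C = (50, 0, -0.03).
∂h/∂x = -0.0006000, ∂h/∂y = +0.0004167 (det = -3000).
Flow = −∇h = (+0.0006000 east, -0.0004167 north), which points southeast.

SE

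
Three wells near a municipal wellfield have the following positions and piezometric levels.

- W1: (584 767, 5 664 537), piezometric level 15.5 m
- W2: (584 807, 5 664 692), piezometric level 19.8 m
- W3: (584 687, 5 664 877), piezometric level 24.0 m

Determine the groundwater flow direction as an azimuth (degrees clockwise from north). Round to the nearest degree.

Taking W1 as reference: W2−W1 = (40, 155, +4.3); W3−W1 = (-80, 340, +8.5).
Solve a·Δx + b·Δy = Δh: det = 40·340 − (-80)·155 = 26000.
∂h/∂x = [(+4.3)·340 − (+8.5)·155] / 26000 = +0.005558
∂h/∂y = [40·(+8.5) − (-80)·(+4.3)] / 26000 = +0.02631
Flow direction (−∇h) has components (-0.005558 E, -0.02631 N).
Azimuth = atan2(E, N) = atan2(-0.005558, -0.02631) = 191.9° ≈ 192°.

192°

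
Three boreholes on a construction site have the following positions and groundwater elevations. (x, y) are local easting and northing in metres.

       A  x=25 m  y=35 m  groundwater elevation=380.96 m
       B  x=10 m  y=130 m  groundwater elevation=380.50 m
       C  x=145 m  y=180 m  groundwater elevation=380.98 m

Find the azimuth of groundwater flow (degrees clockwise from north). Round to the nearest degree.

Taking A as reference: B−A = (-15, 95, -0.46); C−A = (120, 145, +0.02).
Determinant of the coordinate differences = (-15)·145 − 120·95 = -13575.
∂h/∂x = [(-0.46)·145 − (+0.02)·95] / -13575 = +0.005053
∂h/∂y = [(-15)·(+0.02) − 120·(-0.46)] / -13575 = -0.004044
Flow direction (−∇h) has components (-0.005053 E, +0.004044 N).
Azimuth = atan2(E, N) = atan2(-0.005053, +0.004044) = 308.7° ≈ 309°.

309°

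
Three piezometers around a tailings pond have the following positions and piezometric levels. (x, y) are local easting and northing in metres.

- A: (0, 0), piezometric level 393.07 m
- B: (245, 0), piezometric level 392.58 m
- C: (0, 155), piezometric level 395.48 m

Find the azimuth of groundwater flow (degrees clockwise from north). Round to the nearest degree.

∂h/∂x = (392.58 − 393.07) / (245 − 0) = -0.002000
∂h/∂y = (395.48 − 393.07) / (155 − 0) = +0.01555
Flow direction (−∇h) has components (+0.002000 E, -0.01555 N).
Azimuth = atan2(E, N) = atan2(+0.002000, -0.01555) = 172.7° ≈ 173°.

173°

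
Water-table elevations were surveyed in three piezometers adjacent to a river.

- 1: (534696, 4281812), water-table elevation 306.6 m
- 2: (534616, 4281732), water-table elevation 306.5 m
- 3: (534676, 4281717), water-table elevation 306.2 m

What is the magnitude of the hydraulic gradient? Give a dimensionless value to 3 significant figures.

With h = a·x + b·y + c and 1 as origin, the differences give:
  (-80)·a + (-80)·b = -0.1
  (-20)·a + (-95)·b = -0.4
Eliminate b (×(-95) and ×(-80), subtract): 6000·a = -22.50 → a = ∂h/∂x = -0.003750
Back-substitute: b = ∂h/∂y = +0.005000.
|∇h| = √(-0.003750² + 0.005000²) = 0.00625

0.00625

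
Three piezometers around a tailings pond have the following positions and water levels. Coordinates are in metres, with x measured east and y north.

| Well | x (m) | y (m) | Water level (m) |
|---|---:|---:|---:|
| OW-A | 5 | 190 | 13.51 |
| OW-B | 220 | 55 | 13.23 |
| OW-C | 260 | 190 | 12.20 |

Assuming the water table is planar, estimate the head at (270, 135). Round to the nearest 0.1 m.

12.5 m

With h = a·x + b·y + c and OW-A as origin, the differences give:
  215·a + (-135)·b = -0.28
  255·a + 0·b = -1.31
Eliminate b (×0 and ×(-135), subtract): 34425·a = -176.850 → a = ∂h/∂x = -0.005137
Back-substitute: b = ∂h/∂y = -0.006107.
h(270, 135) = 13.51 + (-0.005137)·(265) + (-0.006107)·(-55) = 13.51 -1.361 +0.336 = 12.485 m.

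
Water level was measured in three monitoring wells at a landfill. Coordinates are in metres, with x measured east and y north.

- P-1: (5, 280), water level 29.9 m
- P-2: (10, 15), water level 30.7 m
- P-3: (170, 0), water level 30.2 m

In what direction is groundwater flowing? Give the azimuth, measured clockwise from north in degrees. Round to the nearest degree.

With h = a·x + b·y + c and P-1 as origin, the differences give:
  5·a + (-265)·b = +0.8
  165·a + (-280)·b = +0.3
Eliminate b (×(-280) and ×(-265), subtract): 42325·a = -144.50 → a = ∂h/∂x = -0.003414
Back-substitute: b = ∂h/∂y = -0.003083.
Flow direction (−∇h) has components (+0.003414 E, +0.003083 N).
Azimuth = atan2(E, N) = atan2(+0.003414, +0.003083) = 47.9° ≈ 048°.

048°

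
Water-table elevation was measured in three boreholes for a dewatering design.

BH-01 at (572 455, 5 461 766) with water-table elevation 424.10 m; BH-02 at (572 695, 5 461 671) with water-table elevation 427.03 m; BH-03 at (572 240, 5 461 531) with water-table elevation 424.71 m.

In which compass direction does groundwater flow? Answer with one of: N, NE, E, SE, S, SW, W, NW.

Taking BH-01 as reference: BH-02−BH-01 = (240, -95, +2.93); BH-03−BH-01 = (-215, -235, +0.61).
Determinant of the coordinate differences = 240·(-235) − (-215)·(-95) = -76825.
∂h/∂x = [(+2.93)·(-235) − (+0.61)·(-95)] / -76825 = +0.008208
∂h/∂y = [240·(+0.61) − (-215)·(+2.93)] / -76825 = -0.01011
Flow = −∇h = (-0.008208 east, +0.01011 north), which points northwest.

NW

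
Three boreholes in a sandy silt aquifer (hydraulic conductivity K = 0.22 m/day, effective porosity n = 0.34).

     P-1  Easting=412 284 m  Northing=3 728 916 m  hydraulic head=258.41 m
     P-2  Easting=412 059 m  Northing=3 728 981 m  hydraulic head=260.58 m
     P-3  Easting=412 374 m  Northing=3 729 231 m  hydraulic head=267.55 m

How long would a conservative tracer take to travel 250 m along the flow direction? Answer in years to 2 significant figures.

36 years

Taking P-1 as reference: P-2−P-1 = (-225, 65, +2.17); P-3−P-1 = (90, 315, +9.14).
Determinant of the coordinate differences = (-225)·315 − 90·65 = -76725.
∂h/∂x = [(+2.17)·315 − (+9.14)·65] / -76725 = -0.001166
∂h/∂y = [(-225)·(+9.14) − 90·(+2.17)] / -76725 = +0.02935
|∇h| = √(-0.001166² + 0.02935²) = 0.02937
Seepage velocity v = K·i/n = 0.22 × 0.02937 / 0.34 = 0.019 m/day.
t = 250 / 0.019 = 1.316e+04 days = 36 years.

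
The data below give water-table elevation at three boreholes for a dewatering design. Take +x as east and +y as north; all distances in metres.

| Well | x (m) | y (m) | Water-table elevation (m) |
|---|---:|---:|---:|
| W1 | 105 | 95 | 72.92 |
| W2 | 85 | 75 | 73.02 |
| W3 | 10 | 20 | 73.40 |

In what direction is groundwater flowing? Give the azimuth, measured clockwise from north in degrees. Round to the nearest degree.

093°

Three-point gradient (reference W1): Δ to W2 = (-20, -20, +0.10), Δ to W3 = (-95, -75, +0.48).
∂h/∂x = -0.005250, ∂h/∂y = +0.0002500 (det = -400).
Flow direction (−∇h) has components (+0.005250 E, -0.0002500 N).
Azimuth = atan2(E, N) = atan2(+0.005250, -0.0002500) = 92.7° ≈ 093°.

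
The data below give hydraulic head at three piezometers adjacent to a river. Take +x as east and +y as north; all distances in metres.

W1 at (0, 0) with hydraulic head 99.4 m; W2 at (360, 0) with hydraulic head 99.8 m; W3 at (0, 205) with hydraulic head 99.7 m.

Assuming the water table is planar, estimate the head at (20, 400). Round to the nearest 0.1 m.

∂h/∂x = (99.8 − 99.4) / (360 − 0) = +0.001111
∂h/∂y = (99.7 − 99.4) / (205 − 0) = +0.001463
h(20, 400) = 99.4 + (+0.001111)·(20) + (+0.001463)·(400) = 99.4 +0.022 +0.585 = 100.008 m.

100.0 m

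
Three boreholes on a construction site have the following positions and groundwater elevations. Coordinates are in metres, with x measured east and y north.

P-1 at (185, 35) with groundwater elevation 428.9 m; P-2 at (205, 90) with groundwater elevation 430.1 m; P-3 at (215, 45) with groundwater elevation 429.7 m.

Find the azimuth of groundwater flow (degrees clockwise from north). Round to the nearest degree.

238°

Differences from P-1: to P-2 (Δx, Δy, Δh) = (20, 55, +1.2); to P-3 = (30, 10, +0.8).
Solve a·Δx + b·Δy = Δh: det = 20·10 − 30·55 = -1450.
∂h/∂x = [(+1.2)·10 − (+0.8)·55] / -1450 = +0.02207
∂h/∂y = [20·(+0.8) − 30·(+1.2)] / -1450 = +0.01379
Flow direction (−∇h) has components (-0.02207 E, -0.01379 N).
Azimuth = atan2(E, N) = atan2(-0.02207, -0.01379) = 238.0° ≈ 238°.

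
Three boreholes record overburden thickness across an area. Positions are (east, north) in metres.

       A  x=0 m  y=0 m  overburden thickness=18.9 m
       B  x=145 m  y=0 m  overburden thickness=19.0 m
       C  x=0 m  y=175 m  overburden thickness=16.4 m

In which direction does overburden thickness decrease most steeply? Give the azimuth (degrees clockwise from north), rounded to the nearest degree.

∂d/∂x = (19.0 − 18.9) / (145 − 0) = +0.0006897
∂d/∂y = (16.4 − 18.9) / (175 − 0) = -0.01429
Steepest decrease is along −∇f: components (-0.0006897 E, +0.01429 N).
Azimuth = atan2(-0.0006897, +0.01429) = 357.2° ≈ 357°.

357°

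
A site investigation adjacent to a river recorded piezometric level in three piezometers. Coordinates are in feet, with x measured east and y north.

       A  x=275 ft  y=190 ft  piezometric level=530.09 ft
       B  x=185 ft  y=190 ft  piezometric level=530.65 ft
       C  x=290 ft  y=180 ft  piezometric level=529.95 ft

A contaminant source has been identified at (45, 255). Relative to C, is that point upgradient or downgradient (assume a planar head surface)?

upgradient

With h = a·x + b·y + c and A as origin, the differences give:
  (-90)·a + 0·b = +0.56
  15·a + (-10)·b = -0.14
Eliminate b (×(-10) and ×0, subtract): 900·a = -5.600 → a = ∂h/∂x = -0.006222
Back-substitute: b = ∂h/∂y = +0.004667.
Head at (45, 255) = 530.09 + (-0.006222)·(-230) + (+0.004667)·(65) = 531.82 ft.
That is higher than the 529.95 ft at C, so the point is upgradient.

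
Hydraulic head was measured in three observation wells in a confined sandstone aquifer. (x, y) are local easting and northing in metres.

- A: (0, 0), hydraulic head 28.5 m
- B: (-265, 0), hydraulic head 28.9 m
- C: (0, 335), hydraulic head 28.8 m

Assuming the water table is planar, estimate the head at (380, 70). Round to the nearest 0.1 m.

∂h/∂x = (28.9 − 28.5) / (-265 − 0) = -0.001509
∂h/∂y = (28.8 − 28.5) / (335 − 0) = +0.0008955
h(380, 70) = 28.5 + (-0.001509)·(380) + (+0.0008955)·(70) = 28.5 -0.574 +0.063 = 27.989 m.

28.0 m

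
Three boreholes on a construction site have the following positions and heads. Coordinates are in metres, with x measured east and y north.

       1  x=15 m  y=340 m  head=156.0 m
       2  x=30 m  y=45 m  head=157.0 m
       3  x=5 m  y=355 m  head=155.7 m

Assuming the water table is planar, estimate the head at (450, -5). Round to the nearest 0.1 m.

168.4 m

Differences from 1: to 2 (Δx, Δy, Δh) = (15, -295, +1.0); to 3 = (-10, 15, -0.3).
Determinant of the coordinate differences = 15·15 − (-10)·(-295) = -2725.
∂h/∂x = [(+1.0)·15 − (-0.3)·(-295)] / -2725 = +0.02697
∂h/∂y = [15·(-0.3) − (-10)·(+1.0)] / -2725 = -0.002018
h(450, -5) = 156.0 + (+0.02697)·(435) + (-0.002018)·(-345) = 156.0 +11.733 +0.696 = 168.429 m.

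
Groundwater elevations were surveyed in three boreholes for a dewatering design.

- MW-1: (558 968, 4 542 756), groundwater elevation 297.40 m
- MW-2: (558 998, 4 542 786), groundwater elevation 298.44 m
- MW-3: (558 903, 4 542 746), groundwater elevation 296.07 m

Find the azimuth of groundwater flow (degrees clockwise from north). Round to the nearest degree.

227°

With h = a·x + b·y + c and MW-1 as origin, the differences give:
  30·a + 30·b = +1.04
  (-65)·a + (-10)·b = -1.33
Eliminate b (×(-10) and ×30, subtract): 1650·a = 29.500 → a = ∂h/∂x = +0.01788
Back-substitute: b = ∂h/∂y = +0.01679.
Flow direction (−∇h) has components (-0.01788 E, -0.01679 N).
Azimuth = atan2(E, N) = atan2(-0.01788, -0.01679) = 226.8° ≈ 227°.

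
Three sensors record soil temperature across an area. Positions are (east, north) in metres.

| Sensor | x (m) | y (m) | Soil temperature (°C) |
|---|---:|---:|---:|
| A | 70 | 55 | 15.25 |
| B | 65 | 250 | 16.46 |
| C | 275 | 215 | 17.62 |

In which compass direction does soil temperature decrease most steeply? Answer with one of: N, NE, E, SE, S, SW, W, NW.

Taking A as reference: B−A = (-5, 195, +1.21); C−A = (205, 160, +2.37).
Determinant of the coordinate differences = (-5)·160 − 205·195 = -40775.
∂T/∂x = [(+1.21)·160 − (+2.37)·195] / -40775 = +0.006586
∂T/∂y = [(-5)·(+2.37) − 205·(+1.21)] / -40775 = +0.006374
Steepest decrease is along −∇f = (-0.006586 E, -0.006374 N) → southwest.

SW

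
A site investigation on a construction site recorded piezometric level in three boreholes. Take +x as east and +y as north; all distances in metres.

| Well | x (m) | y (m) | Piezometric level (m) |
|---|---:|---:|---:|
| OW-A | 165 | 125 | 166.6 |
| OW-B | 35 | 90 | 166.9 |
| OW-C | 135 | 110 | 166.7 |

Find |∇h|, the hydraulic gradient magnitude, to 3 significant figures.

0.00458

With h = a·x + b·y + c and OW-A as origin, the differences give:
  (-130)·a + (-35)·b = +0.3
  (-30)·a + (-15)·b = +0.1
Eliminate b (×(-15) and ×(-35), subtract): 900·a = -1.00 → a = ∂h/∂x = -0.001111
Back-substitute: b = ∂h/∂y = -0.004444.
|∇h| = √(-0.001111² + -0.004444²) = 0.004581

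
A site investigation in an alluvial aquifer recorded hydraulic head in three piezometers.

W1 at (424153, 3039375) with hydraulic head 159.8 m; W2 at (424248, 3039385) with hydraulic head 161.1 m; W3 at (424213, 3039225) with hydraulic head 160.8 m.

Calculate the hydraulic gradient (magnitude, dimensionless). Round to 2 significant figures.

Taking W1 as reference: W2−W1 = (95, 10, +1.3); W3−W1 = (60, -150, +1.0).
Solve a·Δx + b·Δy = Δh: det = 95·(-150) − 60·10 = -14850.
∂h/∂x = [(+1.3)·(-150) − (+1.0)·10] / -14850 = +0.01380
∂h/∂y = [95·(+1.0) − 60·(+1.3)] / -14850 = -0.001145
|∇h| = √(0.01380² + -0.001145²) = 0.01385

0.014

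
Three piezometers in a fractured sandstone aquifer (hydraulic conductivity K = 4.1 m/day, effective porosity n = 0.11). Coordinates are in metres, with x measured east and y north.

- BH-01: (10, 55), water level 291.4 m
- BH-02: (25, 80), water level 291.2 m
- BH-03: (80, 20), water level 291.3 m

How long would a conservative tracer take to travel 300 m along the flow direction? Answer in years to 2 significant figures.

3.2 years

Taking BH-01 as reference: BH-02−BH-01 = (15, 25, -0.2); BH-03−BH-01 = (70, -35, -0.1).
Determinant of the coordinate differences = 15·(-35) − 70·25 = -2275.
∂h/∂x = [(-0.2)·(-35) − (-0.1)·25] / -2275 = -0.004176
∂h/∂y = [15·(-0.1) − 70·(-0.2)] / -2275 = -0.005495
|∇h| = √(-0.004176² + -0.005495²) = 0.006902
Seepage velocity v = K·i/n = 4.1 × 0.006902 / 0.11 = 0.2573 m/day.
t = 300 / 0.2573 = 1166 days = 3.19 years.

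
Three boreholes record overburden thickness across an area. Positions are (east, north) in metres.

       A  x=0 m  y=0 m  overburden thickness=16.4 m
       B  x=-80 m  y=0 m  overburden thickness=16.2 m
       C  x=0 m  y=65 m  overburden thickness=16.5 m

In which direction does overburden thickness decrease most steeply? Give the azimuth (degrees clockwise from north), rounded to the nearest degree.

238°

∂d/∂x = (16.2 − 16.4) / (-80 − 0) = +0.002500
∂d/∂y = (16.5 − 16.4) / (65 − 0) = +0.001538
Steepest decrease is along −∇f: components (-0.002500 E, -0.001538 N).
Azimuth = atan2(-0.002500, -0.001538) = 238.4° ≈ 238°.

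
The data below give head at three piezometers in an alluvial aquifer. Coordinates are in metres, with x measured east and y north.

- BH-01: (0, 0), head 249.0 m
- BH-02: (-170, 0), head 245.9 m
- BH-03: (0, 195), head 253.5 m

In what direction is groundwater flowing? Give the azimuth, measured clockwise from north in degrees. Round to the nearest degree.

218°

∂h/∂x = (245.9 − 249.0) / (-170 − 0) = +0.01824
∂h/∂y = (253.5 − 249.0) / (195 − 0) = +0.02308
Flow direction (−∇h) has components (-0.01824 E, -0.02308 N).
Azimuth = atan2(E, N) = atan2(-0.01824, -0.02308) = 218.3° ≈ 218°.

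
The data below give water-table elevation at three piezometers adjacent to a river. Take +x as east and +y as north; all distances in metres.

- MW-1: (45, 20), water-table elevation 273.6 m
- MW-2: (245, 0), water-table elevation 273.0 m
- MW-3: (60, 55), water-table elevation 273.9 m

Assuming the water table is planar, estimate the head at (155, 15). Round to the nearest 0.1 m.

273.3 m

Differences from MW-1: to MW-2 (Δx, Δy, Δh) = (200, -20, -0.6); to MW-3 = (15, 35, +0.3).
Solve a·Δx + b·Δy = Δh: det = 200·35 − 15·(-20) = 7300.
∂h/∂x = [(-0.6)·35 − (+0.3)·(-20)] / 7300 = -0.002055
∂h/∂y = [200·(+0.3) − 15·(-0.6)] / 7300 = +0.009452
h(155, 15) = 273.6 + (-0.002055)·(110) + (+0.009452)·(-5) = 273.6 -0.226 -0.047 = 273.327 m.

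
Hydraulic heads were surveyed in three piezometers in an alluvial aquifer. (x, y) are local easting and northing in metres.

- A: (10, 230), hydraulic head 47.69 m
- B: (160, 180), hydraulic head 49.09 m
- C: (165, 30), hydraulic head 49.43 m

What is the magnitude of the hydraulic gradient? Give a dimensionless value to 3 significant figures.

0.00890

Taking A as reference: B−A = (150, -50, +1.40); C−A = (155, -200, +1.74).
Determinant of the coordinate differences = 150·(-200) − 155·(-50) = -22250.
∂h/∂x = [(+1.40)·(-200) − (+1.74)·(-50)] / -22250 = +0.008674
∂h/∂y = [150·(+1.74) − 155·(+1.40)] / -22250 = -0.001978
|∇h| = √(0.008674² + -0.001978²) = 0.008897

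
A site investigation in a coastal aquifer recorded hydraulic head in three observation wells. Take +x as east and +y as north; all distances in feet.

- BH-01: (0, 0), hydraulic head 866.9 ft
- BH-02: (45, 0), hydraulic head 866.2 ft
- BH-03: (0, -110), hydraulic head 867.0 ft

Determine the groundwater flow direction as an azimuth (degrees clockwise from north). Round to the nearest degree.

087°

∂h/∂x = (866.2 − 866.9) / (45 − 0) = -0.01556
∂h/∂y = (867.0 − 866.9) / (-110 − 0) = -0.0009091
Flow direction (−∇h) has components (+0.01556 E, +0.0009091 N).
Azimuth = atan2(E, N) = atan2(+0.01556, +0.0009091) = 86.7° ≈ 087°.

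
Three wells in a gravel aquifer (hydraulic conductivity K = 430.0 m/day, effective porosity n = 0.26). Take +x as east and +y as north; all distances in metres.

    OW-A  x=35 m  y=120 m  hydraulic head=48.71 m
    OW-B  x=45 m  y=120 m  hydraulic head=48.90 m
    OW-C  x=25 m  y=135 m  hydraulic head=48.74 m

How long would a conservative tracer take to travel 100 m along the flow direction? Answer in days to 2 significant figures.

2.5 days

Taking OW-A as reference: OW-B−OW-A = (10, 0, +0.19); OW-C−OW-A = (-10, 15, +0.03).
Solve a·Δx + b·Δy = Δh: det = 10·15 − (-10)·0 = 150.
∂h/∂x = [(+0.19)·15 − (+0.03)·0] / 150 = +0.01900
∂h/∂y = [10·(+0.03) − (-10)·(+0.19)] / 150 = +0.01467
|∇h| = √(0.01900² + 0.01467²) = 0.024
Seepage velocity v = K·i/n = 430.0 × 0.024 / 0.26 = 39.69 m/day.
t = 100 / 39.69 = 2.52 days.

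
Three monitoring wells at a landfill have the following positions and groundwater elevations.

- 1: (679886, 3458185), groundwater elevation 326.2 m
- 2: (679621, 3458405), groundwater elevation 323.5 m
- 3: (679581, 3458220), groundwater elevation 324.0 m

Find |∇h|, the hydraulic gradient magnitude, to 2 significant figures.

0.0079

With h = a·x + b·y + c and 1 as origin, the differences give:
  (-265)·a + 220·b = -2.7
  (-305)·a + 35·b = -2.2
Eliminate b (×35 and ×220, subtract): 57825·a = 389.50 → a = ∂h/∂x = +0.006736
Back-substitute: b = ∂h/∂y = -0.004159.
|∇h| = √(0.006736² + -0.004159²) = 0.007917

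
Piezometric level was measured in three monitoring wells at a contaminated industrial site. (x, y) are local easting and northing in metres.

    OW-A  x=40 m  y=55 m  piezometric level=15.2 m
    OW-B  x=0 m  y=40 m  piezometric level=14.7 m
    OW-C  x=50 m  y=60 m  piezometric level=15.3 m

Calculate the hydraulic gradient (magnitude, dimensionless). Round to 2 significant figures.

0.028

With h = a·x + b·y + c and OW-A as origin, the differences give:
  (-40)·a + (-15)·b = -0.5
  10·a + 5·b = +0.1
Eliminate b (×5 and ×(-15), subtract): -50·a = -1.00 → a = ∂h/∂x = +0.02000
Back-substitute: b = ∂h/∂y = -0.02000.
|∇h| = √(0.02000² + -0.02000²) = 0.02828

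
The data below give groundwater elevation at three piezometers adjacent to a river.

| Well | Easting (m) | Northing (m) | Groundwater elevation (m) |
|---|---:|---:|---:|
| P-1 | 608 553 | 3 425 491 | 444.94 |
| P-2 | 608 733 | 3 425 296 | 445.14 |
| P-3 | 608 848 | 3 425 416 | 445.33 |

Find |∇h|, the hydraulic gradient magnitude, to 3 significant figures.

0.00141

Differences from P-1: to P-2 (Δx, Δy, Δh) = (180, -195, +0.20); to P-3 = (295, -75, +0.39).
Determinant of the coordinate differences = 180·(-75) − 295·(-195) = 44025.
∂h/∂x = [(+0.20)·(-75) − (+0.39)·(-195)] / 44025 = +0.001387
∂h/∂y = [180·(+0.39) − 295·(+0.20)] / 44025 = +0.0002544
|∇h| = √(0.001387² + 0.0002544²) = 0.00141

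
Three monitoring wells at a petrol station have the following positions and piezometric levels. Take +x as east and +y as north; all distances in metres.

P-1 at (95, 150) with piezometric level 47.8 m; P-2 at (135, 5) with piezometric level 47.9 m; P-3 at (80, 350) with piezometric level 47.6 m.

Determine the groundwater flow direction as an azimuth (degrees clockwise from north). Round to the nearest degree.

Taking P-1 as reference: P-2−P-1 = (40, -145, +0.1); P-3−P-1 = (-15, 200, -0.2).
Determinant of the coordinate differences = 40·200 − (-15)·(-145) = 5825.
∂h/∂x = [(+0.1)·200 − (-0.2)·(-145)] / 5825 = -0.001545
∂h/∂y = [40·(-0.2) − (-15)·(+0.1)] / 5825 = -0.001116
Flow direction (−∇h) has components (+0.001545 E, +0.001116 N).
Azimuth = atan2(E, N) = atan2(+0.001545, +0.001116) = 54.2° ≈ 054°.

054°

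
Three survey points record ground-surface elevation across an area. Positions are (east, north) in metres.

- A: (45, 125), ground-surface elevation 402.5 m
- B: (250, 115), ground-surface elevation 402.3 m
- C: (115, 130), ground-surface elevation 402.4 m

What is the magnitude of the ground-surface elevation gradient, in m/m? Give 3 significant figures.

0.00394 m/m

Three-point gradient (reference A): Δ to B = (205, -10, -0.2), Δ to C = (70, 5, -0.1).
∂z/∂x = -0.001159, ∂z/∂y = -0.003768 (det = 1725).
|∇f| = √(-0.001159² + -0.003768²) = 0.003942 m/m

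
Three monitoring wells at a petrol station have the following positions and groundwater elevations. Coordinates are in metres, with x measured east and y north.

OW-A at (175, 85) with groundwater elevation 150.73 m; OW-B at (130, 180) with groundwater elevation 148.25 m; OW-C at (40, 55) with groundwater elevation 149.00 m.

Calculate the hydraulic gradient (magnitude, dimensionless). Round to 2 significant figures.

0.025

Three-point gradient (reference OW-A): Δ to OW-B = (-45, 95, -2.48), Δ to OW-C = (-135, -30, -1.73).
∂h/∂x = +0.01684, ∂h/∂y = -0.01813 (det = 14175).
|∇h| = √(0.01684² + -0.01813²) = 0.02474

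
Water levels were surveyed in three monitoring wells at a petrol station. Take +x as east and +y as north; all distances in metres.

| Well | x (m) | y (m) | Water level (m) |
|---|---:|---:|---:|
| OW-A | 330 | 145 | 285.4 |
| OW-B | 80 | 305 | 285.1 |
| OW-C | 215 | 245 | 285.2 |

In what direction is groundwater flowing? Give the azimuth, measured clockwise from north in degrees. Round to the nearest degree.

007°

Differences from OW-A: to OW-B (Δx, Δy, Δh) = (-250, 160, -0.3); to OW-C = (-115, 100, -0.2).
Solve a·Δx + b·Δy = Δh: det = (-250)·100 − (-115)·160 = -6600.
∂h/∂x = [(-0.3)·100 − (-0.2)·160] / -6600 = -0.0003030
∂h/∂y = [(-250)·(-0.2) − (-115)·(-0.3)] / -6600 = -0.002348
Flow direction (−∇h) has components (+0.0003030 E, +0.002348 N).
Azimuth = atan2(E, N) = atan2(+0.0003030, +0.002348) = 7.4° ≈ 007°.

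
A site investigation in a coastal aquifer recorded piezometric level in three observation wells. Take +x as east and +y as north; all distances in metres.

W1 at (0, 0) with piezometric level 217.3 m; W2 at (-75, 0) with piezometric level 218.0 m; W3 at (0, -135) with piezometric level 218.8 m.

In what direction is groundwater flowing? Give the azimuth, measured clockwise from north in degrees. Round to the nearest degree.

040°

∂h/∂x = (218.0 − 217.3) / (-75 − 0) = -0.009333
∂h/∂y = (218.8 − 217.3) / (-135 − 0) = -0.01111
Flow direction (−∇h) has components (+0.009333 E, +0.01111 N).
Azimuth = atan2(E, N) = atan2(+0.009333, +0.01111) = 40.0° ≈ 040°.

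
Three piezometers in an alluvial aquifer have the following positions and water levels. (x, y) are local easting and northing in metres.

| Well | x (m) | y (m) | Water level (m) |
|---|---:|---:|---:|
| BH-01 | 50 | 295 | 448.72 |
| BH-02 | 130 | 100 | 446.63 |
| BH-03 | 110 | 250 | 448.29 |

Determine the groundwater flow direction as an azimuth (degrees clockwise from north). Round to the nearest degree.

Differences from BH-01: to BH-02 (Δx, Δy, Δh) = (80, -195, -2.09); to BH-03 = (60, -45, -0.43).
Determinant of the coordinate differences = 80·(-45) − 60·(-195) = 8100.
∂h/∂x = [(-2.09)·(-45) − (-0.43)·(-195)] / 8100 = +0.001259
∂h/∂y = [80·(-0.43) − 60·(-2.09)] / 8100 = +0.01123
Flow direction (−∇h) has components (-0.001259 E, -0.01123 N).
Azimuth = atan2(E, N) = atan2(-0.001259, -0.01123) = 186.4° ≈ 186°.

186°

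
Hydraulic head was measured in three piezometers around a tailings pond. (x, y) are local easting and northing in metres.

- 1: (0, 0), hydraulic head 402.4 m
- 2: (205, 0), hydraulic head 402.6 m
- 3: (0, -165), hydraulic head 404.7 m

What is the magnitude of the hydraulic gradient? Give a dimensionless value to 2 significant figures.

0.014

∂h/∂x = (402.6 − 402.4) / (205 − 0) = +0.0009756
∂h/∂y = (404.7 − 402.4) / (-165 − 0) = -0.01394
|∇h| = √(0.0009756² + -0.01394²) = 0.01397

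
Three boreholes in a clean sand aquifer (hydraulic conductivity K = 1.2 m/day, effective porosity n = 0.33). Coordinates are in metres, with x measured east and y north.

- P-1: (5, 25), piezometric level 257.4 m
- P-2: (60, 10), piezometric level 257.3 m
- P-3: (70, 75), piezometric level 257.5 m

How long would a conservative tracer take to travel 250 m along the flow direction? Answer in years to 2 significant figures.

Taking P-1 as reference: P-2−P-1 = (55, -15, -0.1); P-3−P-1 = (65, 50, +0.1).
Solve a·Δx + b·Δy = Δh: det = 55·50 − 65·(-15) = 3725.
∂h/∂x = [(-0.1)·50 − (+0.1)·(-15)] / 3725 = -0.0009396
∂h/∂y = [55·(+0.1) − 65·(-0.1)] / 3725 = +0.003221
|∇h| = √(-0.0009396² + 0.003221²) = 0.003355
Seepage velocity v = K·i/n = 1.2 × 0.003355 / 0.33 = 0.0122 m/day.
t = 250 / 0.0122 = 2.049e+04 days = 56.1 years.

56 years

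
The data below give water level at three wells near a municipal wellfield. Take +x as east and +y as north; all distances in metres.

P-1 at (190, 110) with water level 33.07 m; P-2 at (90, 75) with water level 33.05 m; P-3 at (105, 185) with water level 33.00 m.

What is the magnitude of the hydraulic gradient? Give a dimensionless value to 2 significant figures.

With h = a·x + b·y + c and P-1 as origin, the differences give:
  (-100)·a + (-35)·b = -0.02
  (-85)·a + 75·b = -0.07
Eliminate b (×75 and ×(-35), subtract): -10475·a = -3.950 → a = ∂h/∂x = +0.0003771
Back-substitute: b = ∂h/∂y = -0.0005060.
|∇h| = √(0.0003771² + -0.0005060²) = 0.0006311

0.00063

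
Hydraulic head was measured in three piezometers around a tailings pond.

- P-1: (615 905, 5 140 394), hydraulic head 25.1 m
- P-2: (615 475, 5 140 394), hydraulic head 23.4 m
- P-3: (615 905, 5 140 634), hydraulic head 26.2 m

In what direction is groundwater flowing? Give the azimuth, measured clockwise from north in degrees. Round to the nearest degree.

∂h/∂x = (23.4 − 25.1) / (615475 − 615905) = +0.003953
∂h/∂y = (26.2 − 25.1) / (5140634 − 5140394) = +0.004583
Flow direction (−∇h) has components (-0.003953 E, -0.004583 N).
Azimuth = atan2(E, N) = atan2(-0.003953, -0.004583) = 220.8° ≈ 221°.

221°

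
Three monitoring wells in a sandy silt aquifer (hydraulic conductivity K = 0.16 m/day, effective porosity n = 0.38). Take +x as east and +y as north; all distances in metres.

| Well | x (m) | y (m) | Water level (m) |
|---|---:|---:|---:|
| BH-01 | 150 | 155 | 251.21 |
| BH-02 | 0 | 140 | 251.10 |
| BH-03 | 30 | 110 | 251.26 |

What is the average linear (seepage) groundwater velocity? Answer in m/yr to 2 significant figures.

Differences from BH-01: to BH-02 (Δx, Δy, Δh) = (-150, -15, -0.11); to BH-03 = (-120, -45, +0.05).
Determinant of the coordinate differences = (-150)·(-45) − (-120)·(-15) = 4950.
∂h/∂x = [(-0.11)·(-45) − (+0.05)·(-15)] / 4950 = +0.001152
∂h/∂y = [(-150)·(+0.05) − (-120)·(-0.11)] / 4950 = -0.004182
|∇h| = √(0.001152² + -0.004182²) = 0.004338
Seepage velocity v = K·i/n = 0.16 × 0.004338 / 0.38 = 0.001827 m/day = 0.6673 m/yr.

0.67 m/yr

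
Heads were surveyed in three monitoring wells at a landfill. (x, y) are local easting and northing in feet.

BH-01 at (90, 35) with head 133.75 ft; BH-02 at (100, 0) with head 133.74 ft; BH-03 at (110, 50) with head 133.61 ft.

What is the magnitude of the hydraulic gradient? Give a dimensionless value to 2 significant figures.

Taking BH-01 as reference: BH-02−BH-01 = (10, -35, -0.01); BH-03−BH-01 = (20, 15, -0.14).
Solve a·Δx + b·Δy = Δh: det = 10·15 − 20·(-35) = 850.
∂h/∂x = [(-0.01)·15 − (-0.14)·(-35)] / 850 = -0.005941
∂h/∂y = [10·(-0.14) − 20·(-0.01)] / 850 = -0.001412
|∇h| = √(-0.005941² + -0.001412²) = 0.006106

0.0061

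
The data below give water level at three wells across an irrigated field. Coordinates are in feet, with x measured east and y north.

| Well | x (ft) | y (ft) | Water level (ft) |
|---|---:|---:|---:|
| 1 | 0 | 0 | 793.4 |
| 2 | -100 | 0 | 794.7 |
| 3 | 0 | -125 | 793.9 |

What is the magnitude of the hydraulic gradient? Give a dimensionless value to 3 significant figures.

0.0136

∂h/∂x = (794.7 − 793.4) / (-100 − 0) = -0.01300
∂h/∂y = (793.9 − 793.4) / (-125 − 0) = -0.004000
|∇h| = √(-0.01300² + -0.004000²) = 0.0136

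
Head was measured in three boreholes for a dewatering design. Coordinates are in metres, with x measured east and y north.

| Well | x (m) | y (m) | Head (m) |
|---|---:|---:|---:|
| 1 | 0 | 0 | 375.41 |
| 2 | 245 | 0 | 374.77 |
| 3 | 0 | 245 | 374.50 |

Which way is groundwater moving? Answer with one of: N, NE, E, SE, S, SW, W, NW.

∂h/∂x = (374.77 − 375.41) / (245 − 0) = -0.002612
∂h/∂y = (374.50 − 375.41) / (245 − 0) = -0.003714
Flow = −∇h = (+0.002612 east, +0.003714 north), which points northeast.

NE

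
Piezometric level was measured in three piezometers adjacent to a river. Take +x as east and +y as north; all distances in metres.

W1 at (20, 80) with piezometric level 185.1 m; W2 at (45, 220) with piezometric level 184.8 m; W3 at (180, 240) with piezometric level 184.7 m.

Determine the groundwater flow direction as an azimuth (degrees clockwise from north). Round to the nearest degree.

012°

With h = a·x + b·y + c and W1 as origin, the differences give:
  25·a + 140·b = -0.3
  160·a + 160·b = -0.4
Eliminate b (×160 and ×140, subtract): -18400·a = 8.00 → a = ∂h/∂x = -0.0004348
Back-substitute: b = ∂h/∂y = -0.002065.
Flow direction (−∇h) has components (+0.0004348 E, +0.002065 N).
Azimuth = atan2(E, N) = atan2(+0.0004348, +0.002065) = 11.9° ≈ 012°.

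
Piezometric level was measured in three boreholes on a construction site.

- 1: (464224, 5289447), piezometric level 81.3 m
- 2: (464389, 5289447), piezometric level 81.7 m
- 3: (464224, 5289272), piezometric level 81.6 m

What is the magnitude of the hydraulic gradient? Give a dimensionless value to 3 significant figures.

0.00297

∂h/∂x = (81.7 − 81.3) / (464389 − 464224) = +0.002424
∂h/∂y = (81.6 − 81.3) / (5289272 − 5289447) = -0.001714
|∇h| = √(0.002424² + -0.001714²) = 0.002969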